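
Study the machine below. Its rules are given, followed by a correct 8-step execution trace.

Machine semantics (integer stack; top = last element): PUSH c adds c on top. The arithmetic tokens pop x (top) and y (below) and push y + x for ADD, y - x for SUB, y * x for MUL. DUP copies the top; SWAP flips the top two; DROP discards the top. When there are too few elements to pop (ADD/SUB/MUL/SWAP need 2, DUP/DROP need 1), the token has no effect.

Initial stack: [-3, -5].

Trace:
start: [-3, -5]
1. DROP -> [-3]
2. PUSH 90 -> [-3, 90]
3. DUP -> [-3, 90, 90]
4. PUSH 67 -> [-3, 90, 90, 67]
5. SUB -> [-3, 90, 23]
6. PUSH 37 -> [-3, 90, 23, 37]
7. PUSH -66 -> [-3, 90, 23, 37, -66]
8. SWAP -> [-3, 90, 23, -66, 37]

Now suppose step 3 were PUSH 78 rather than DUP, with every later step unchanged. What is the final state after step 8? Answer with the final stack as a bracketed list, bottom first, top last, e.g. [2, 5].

[-3, 90, 11, -66, 37]

(re-executing from step 3 with the substitution; state before step 3: [-3, 90])
3. PUSH 78 -> [-3, 90, 78]
4. PUSH 67 -> [-3, 90, 78, 67]
5. SUB -> [-3, 90, 11]
6. PUSH 37 -> [-3, 90, 11, 37]
7. PUSH -66 -> [-3, 90, 11, 37, -66]
8. SWAP -> [-3, 90, 11, -66, 37]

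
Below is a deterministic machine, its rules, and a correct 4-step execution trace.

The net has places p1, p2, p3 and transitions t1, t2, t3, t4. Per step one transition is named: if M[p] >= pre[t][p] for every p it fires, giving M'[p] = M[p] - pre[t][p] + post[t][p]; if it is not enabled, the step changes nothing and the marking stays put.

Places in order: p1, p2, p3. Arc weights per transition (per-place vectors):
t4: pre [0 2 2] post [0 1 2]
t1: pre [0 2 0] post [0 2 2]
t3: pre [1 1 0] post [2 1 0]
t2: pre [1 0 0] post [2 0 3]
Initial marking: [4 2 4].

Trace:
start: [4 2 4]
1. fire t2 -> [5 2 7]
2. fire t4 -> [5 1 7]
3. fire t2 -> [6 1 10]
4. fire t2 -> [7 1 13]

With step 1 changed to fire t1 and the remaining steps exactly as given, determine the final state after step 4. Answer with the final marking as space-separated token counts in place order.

(re-executing from step 1 with the substitution; state before step 1: [4 2 4])
1. fire t1 -> [4 2 6]
2. fire t4 -> [4 1 6]
3. fire t2 -> [5 1 9]
4. fire t2 -> [6 1 12]

6 1 12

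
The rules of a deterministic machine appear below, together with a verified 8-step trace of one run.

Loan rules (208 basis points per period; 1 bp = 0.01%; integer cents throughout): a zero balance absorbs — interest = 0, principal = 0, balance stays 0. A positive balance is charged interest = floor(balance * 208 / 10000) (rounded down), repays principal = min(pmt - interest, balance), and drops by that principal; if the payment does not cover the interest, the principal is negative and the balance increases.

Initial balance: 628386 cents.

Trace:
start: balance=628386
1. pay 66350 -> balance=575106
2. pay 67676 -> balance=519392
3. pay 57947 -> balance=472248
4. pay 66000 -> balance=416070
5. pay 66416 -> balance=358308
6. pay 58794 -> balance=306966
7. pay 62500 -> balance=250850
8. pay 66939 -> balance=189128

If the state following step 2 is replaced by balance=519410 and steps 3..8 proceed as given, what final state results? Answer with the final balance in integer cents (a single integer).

189150

state after step 2 := balance=519410
3. pay 57947 -> balance=472266
4. pay 66000 -> balance=416089
5. pay 66416 -> balance=358327
6. pay 58794 -> balance=306986
7. pay 62500 -> balance=250871
8. pay 66939 -> balance=189150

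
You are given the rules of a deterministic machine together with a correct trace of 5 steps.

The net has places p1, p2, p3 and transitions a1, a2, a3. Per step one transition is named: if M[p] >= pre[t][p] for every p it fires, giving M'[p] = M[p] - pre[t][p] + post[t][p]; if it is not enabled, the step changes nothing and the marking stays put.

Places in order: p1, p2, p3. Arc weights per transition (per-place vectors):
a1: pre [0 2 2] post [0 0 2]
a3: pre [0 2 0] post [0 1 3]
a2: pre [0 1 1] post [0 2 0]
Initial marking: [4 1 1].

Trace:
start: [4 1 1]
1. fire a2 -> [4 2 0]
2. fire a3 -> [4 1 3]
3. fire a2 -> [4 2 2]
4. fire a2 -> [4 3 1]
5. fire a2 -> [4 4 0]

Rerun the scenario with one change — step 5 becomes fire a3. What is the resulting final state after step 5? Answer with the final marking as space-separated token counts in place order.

(re-executing from step 5 with the substitution; state before step 5: [4 3 1])
5. fire a3 -> [4 2 4]

4 2 4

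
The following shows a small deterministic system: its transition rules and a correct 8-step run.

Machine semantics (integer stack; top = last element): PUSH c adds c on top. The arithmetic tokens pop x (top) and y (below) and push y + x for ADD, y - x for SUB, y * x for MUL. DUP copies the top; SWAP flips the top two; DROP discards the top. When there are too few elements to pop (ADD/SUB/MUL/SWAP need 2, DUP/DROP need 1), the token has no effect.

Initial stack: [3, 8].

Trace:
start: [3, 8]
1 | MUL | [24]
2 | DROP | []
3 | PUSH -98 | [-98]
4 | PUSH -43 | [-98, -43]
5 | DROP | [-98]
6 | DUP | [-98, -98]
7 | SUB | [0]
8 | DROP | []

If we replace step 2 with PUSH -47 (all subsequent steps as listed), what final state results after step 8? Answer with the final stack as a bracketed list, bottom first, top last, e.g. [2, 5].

[24, -47]

(re-executing from step 2 with the substitution; state before step 2: [24])
2 | PUSH -47 | [24, -47]
3 | PUSH -98 | [24, -47, -98]
4 | PUSH -43 | [24, -47, -98, -43]
5 | DROP | [24, -47, -98]
6 | DUP | [24, -47, -98, -98]
7 | SUB | [24, -47, 0]
8 | DROP | [24, -47]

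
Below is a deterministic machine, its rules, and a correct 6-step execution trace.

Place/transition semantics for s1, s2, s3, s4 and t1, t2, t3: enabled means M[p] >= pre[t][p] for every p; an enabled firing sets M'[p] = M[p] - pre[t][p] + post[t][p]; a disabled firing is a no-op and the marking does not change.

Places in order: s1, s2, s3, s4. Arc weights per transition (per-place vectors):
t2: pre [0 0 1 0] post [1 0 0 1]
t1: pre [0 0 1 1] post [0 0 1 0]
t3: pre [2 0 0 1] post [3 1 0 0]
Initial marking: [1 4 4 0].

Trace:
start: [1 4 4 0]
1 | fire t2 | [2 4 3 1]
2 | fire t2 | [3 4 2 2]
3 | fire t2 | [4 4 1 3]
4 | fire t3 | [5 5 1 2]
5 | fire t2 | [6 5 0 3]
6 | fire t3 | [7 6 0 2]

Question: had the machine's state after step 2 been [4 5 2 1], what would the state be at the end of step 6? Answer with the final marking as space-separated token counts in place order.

8 7 0 1

state after step 2 := [4 5 2 1]
3 | fire t2 | [5 5 1 2]
4 | fire t3 | [6 6 1 1]
5 | fire t2 | [7 6 0 2]
6 | fire t3 | [8 7 0 1]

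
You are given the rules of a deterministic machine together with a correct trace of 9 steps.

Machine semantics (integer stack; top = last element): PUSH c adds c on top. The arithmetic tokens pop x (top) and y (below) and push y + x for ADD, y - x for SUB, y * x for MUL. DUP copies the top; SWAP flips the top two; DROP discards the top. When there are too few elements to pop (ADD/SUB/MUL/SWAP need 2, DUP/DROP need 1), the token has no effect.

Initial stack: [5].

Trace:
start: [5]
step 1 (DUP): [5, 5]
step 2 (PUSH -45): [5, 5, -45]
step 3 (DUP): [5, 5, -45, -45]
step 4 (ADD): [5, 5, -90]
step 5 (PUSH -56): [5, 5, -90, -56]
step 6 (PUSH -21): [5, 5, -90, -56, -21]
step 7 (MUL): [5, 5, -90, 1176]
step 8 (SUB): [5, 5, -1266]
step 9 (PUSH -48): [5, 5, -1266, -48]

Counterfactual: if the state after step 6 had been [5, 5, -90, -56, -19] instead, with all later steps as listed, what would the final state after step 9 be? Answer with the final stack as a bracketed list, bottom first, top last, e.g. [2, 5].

state after step 6 := [5, 5, -90, -56, -19]
step 7 (MUL): [5, 5, -90, 1064]
step 8 (SUB): [5, 5, -1154]
step 9 (PUSH -48): [5, 5, -1154, -48]

[5, 5, -1154, -48]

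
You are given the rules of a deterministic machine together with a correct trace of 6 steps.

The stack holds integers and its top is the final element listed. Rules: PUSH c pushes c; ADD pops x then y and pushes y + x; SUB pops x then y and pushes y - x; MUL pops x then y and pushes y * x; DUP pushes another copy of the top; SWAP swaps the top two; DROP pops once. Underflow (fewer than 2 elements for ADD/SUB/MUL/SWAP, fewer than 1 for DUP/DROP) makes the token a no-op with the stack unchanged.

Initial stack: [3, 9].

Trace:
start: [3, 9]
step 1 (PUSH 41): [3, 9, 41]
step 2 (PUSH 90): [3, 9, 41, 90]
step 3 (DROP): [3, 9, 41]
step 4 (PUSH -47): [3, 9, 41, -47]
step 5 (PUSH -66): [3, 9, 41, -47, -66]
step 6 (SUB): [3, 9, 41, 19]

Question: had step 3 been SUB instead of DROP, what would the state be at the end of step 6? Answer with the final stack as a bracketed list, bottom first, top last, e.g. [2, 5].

[3, 9, -49, 19]

(re-executing from step 3 with the substitution; state before step 3: [3, 9, 41, 90])
step 3 (SUB): [3, 9, -49]
step 4 (PUSH -47): [3, 9, -49, -47]
step 5 (PUSH -66): [3, 9, -49, -47, -66]
step 6 (SUB): [3, 9, -49, 19]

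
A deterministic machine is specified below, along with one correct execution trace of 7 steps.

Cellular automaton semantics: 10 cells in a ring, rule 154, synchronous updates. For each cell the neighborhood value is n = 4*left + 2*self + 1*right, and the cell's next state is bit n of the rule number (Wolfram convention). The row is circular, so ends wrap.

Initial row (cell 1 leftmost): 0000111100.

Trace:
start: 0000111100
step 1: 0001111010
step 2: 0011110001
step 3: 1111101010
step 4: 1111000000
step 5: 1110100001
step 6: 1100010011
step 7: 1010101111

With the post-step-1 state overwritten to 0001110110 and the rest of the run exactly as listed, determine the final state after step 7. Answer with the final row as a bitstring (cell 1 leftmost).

state after step 1 := 0001110110
step 2: 0011100101
step 3: 1111011000
step 4: 1110010101
step 5: 1101100001
step 6: 1001010011
step 7: 0110001111

0110001111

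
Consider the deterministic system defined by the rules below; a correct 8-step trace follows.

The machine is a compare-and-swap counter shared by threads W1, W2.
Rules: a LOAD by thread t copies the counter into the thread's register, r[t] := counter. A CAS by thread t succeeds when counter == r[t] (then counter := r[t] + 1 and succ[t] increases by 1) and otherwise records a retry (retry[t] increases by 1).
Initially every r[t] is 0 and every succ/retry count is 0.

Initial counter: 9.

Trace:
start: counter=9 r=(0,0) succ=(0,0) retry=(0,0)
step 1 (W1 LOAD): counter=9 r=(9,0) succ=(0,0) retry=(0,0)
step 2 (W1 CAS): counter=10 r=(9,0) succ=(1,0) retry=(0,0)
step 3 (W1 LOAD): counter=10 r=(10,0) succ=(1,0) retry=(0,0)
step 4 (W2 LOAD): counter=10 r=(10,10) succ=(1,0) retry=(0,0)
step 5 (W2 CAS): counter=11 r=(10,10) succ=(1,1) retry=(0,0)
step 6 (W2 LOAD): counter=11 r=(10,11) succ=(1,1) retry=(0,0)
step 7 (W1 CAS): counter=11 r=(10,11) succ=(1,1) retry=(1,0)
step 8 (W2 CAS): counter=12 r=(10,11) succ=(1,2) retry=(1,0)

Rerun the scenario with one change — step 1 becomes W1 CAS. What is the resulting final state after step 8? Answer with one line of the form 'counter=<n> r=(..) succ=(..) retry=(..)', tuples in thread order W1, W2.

counter=11 r=(9,10) succ=(0,2) retry=(3,0)

(re-executing from step 1 with the substitution; state before step 1: counter=9 r=(0,0) succ=(0,0) retry=(0,0))
step 1 (W1 CAS): counter=9 r=(0,0) succ=(0,0) retry=(1,0)
step 2 (W1 CAS): counter=9 r=(0,0) succ=(0,0) retry=(2,0)
step 3 (W1 LOAD): counter=9 r=(9,0) succ=(0,0) retry=(2,0)
step 4 (W2 LOAD): counter=9 r=(9,9) succ=(0,0) retry=(2,0)
step 5 (W2 CAS): counter=10 r=(9,9) succ=(0,1) retry=(2,0)
step 6 (W2 LOAD): counter=10 r=(9,10) succ=(0,1) retry=(2,0)
step 7 (W1 CAS): counter=10 r=(9,10) succ=(0,1) retry=(3,0)
step 8 (W2 CAS): counter=11 r=(9,10) succ=(0,2) retry=(3,0)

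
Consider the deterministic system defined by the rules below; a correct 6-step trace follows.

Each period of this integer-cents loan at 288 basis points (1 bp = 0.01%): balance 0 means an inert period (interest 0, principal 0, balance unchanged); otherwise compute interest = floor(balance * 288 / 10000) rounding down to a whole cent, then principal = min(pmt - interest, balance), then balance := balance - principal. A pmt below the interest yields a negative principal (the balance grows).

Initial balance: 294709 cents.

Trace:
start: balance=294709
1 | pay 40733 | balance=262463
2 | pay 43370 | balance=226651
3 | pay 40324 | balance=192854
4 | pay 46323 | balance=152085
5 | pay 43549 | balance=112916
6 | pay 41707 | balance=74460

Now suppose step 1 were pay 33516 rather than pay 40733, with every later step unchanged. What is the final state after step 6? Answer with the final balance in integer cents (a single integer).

(re-executing from step 1 with the substitution; state before step 1: balance=294709)
1 | pay 33516 | balance=269680
2 | pay 43370 | balance=234076
3 | pay 40324 | balance=200493
4 | pay 46323 | balance=159944
5 | pay 43549 | balance=121001
6 | pay 41707 | balance=82778

82778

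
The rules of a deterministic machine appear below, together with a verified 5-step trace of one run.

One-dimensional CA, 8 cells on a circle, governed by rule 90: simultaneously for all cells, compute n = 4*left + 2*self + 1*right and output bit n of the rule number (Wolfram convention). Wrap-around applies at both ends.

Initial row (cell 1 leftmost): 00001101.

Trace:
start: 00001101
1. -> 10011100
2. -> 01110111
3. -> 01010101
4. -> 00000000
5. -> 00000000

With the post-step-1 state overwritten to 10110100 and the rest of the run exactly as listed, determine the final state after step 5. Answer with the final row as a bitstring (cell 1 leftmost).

00000000

state after step 1 := 10110100
2. -> 00110011
3. -> 11111111
4. -> 00000000
5. -> 00000000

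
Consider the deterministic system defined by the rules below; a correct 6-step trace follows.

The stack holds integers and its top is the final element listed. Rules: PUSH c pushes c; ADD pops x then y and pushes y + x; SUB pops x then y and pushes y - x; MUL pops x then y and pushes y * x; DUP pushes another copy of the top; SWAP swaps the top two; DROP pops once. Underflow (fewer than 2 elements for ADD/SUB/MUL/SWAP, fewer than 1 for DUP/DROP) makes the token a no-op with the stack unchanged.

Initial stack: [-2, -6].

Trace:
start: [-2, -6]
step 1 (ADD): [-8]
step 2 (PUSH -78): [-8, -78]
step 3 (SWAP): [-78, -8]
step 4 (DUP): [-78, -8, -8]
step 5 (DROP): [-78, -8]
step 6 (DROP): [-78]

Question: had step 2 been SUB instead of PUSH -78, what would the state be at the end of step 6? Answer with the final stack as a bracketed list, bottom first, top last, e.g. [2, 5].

[]

(re-executing from step 2 with the substitution; state before step 2: [-8])
step 2 (SUB): [-8]
step 3 (SWAP): [-8]
step 4 (DUP): [-8, -8]
step 5 (DROP): [-8]
step 6 (DROP): []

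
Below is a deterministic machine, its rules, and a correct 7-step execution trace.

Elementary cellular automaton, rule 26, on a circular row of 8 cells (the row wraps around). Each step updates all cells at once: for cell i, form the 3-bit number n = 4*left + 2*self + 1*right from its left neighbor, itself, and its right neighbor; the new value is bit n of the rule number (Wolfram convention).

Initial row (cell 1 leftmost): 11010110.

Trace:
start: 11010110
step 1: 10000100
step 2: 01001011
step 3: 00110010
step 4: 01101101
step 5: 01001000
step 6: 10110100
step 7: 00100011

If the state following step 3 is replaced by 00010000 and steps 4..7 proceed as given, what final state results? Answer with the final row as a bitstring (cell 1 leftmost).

00000000

state after step 3 := 00010000
step 4: 00101000
step 5: 01000100
step 6: 10101010
step 7: 00000000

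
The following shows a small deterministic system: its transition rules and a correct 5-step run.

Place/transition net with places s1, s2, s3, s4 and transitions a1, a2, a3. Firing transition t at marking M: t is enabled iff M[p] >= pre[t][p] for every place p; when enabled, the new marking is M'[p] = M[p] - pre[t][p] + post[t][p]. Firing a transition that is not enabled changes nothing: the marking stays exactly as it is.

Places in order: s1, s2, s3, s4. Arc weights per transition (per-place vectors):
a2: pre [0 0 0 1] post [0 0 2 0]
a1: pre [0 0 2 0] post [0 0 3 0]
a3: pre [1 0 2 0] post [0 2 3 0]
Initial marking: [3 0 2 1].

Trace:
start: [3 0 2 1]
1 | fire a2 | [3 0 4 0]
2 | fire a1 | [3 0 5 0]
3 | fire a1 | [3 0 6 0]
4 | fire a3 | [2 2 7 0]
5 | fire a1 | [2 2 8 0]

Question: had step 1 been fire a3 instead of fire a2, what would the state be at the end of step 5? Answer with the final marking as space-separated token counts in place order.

(re-executing from step 1 with the substitution; state before step 1: [3 0 2 1])
1 | fire a3 | [2 2 3 1]
2 | fire a1 | [2 2 4 1]
3 | fire a1 | [2 2 5 1]
4 | fire a3 | [1 4 6 1]
5 | fire a1 | [1 4 7 1]

1 4 7 1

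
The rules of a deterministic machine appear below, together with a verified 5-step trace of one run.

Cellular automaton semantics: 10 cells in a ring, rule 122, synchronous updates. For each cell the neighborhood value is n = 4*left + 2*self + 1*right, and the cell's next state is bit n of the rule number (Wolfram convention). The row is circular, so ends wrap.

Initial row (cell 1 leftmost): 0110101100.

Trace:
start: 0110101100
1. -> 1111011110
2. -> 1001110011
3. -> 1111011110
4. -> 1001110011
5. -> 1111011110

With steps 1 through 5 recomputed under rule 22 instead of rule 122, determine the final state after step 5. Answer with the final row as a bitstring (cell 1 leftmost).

(re-executing steps 1..5 under rule 22; state before step 1: 0110101100)
1. -> 1000100010
2. -> 1101110110
3. -> 0000000000
4. -> 0000000000
5. -> 0000000000

0000000000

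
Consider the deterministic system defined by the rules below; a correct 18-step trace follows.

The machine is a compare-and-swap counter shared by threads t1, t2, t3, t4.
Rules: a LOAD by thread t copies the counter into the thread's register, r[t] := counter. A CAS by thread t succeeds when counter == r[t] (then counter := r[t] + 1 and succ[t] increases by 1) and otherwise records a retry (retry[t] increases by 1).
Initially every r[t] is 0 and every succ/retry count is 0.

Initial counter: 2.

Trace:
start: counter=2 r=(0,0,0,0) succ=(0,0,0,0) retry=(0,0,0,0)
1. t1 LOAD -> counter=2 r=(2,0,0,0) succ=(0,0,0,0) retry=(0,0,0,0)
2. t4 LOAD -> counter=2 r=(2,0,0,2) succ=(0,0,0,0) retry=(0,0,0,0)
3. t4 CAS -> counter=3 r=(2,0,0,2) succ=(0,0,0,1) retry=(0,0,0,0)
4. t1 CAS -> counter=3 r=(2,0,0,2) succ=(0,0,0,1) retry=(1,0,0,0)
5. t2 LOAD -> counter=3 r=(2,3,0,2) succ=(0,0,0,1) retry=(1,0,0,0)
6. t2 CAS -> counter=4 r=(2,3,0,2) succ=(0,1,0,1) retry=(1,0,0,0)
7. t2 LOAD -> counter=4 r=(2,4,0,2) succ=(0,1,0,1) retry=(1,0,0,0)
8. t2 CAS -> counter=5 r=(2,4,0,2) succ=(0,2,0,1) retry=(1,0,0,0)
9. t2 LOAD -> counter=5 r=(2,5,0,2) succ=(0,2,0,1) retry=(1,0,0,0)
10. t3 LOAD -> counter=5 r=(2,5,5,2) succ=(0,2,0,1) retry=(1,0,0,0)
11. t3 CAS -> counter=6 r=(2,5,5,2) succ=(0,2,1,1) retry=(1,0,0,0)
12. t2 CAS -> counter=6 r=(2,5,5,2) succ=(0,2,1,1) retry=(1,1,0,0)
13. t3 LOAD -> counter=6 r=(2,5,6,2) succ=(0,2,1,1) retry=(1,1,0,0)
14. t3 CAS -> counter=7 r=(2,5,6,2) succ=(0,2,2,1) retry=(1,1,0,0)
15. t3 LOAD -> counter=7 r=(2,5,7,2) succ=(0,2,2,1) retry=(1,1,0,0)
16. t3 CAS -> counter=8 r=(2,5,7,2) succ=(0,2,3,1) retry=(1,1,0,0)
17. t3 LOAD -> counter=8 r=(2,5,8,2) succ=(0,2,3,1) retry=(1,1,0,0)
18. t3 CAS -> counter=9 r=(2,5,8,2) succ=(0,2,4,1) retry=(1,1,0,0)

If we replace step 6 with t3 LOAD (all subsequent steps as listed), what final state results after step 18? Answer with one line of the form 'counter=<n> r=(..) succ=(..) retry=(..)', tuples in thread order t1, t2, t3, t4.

(re-executing from step 6 with the substitution; state before step 6: counter=3 r=(2,3,0,2) succ=(0,0,0,1) retry=(1,0,0,0))
6. t3 LOAD -> counter=3 r=(2,3,3,2) succ=(0,0,0,1) retry=(1,0,0,0)
7. t2 LOAD -> counter=3 r=(2,3,3,2) succ=(0,0,0,1) retry=(1,0,0,0)
8. t2 CAS -> counter=4 r=(2,3,3,2) succ=(0,1,0,1) retry=(1,0,0,0)
9. t2 LOAD -> counter=4 r=(2,4,3,2) succ=(0,1,0,1) retry=(1,0,0,0)
10. t3 LOAD -> counter=4 r=(2,4,4,2) succ=(0,1,0,1) retry=(1,0,0,0)
11. t3 CAS -> counter=5 r=(2,4,4,2) succ=(0,1,1,1) retry=(1,0,0,0)
12. t2 CAS -> counter=5 r=(2,4,4,2) succ=(0,1,1,1) retry=(1,1,0,0)
13. t3 LOAD -> counter=5 r=(2,4,5,2) succ=(0,1,1,1) retry=(1,1,0,0)
14. t3 CAS -> counter=6 r=(2,4,5,2) succ=(0,1,2,1) retry=(1,1,0,0)
15. t3 LOAD -> counter=6 r=(2,4,6,2) succ=(0,1,2,1) retry=(1,1,0,0)
16. t3 CAS -> counter=7 r=(2,4,6,2) succ=(0,1,3,1) retry=(1,1,0,0)
17. t3 LOAD -> counter=7 r=(2,4,7,2) succ=(0,1,3,1) retry=(1,1,0,0)
18. t3 CAS -> counter=8 r=(2,4,7,2) succ=(0,1,4,1) retry=(1,1,0,0)

counter=8 r=(2,4,7,2) succ=(0,1,4,1) retry=(1,1,0,0)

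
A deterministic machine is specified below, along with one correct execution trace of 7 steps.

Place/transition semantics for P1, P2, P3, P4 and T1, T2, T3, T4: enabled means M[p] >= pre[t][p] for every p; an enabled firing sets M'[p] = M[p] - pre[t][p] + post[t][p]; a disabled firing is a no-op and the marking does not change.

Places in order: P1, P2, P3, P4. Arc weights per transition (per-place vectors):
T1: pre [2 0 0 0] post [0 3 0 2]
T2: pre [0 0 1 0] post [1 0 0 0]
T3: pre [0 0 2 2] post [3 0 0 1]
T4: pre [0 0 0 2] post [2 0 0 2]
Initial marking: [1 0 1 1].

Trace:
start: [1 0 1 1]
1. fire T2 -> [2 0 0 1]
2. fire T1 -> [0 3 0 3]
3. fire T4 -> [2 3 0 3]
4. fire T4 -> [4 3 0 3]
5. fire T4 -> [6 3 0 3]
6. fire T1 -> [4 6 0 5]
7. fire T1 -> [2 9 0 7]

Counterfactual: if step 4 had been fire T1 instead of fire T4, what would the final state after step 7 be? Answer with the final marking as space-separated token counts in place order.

(re-executing from step 4 with the substitution; state before step 4: [2 3 0 3])
4. fire T1 -> [0 6 0 5]
5. fire T4 -> [2 6 0 5]
6. fire T1 -> [0 9 0 7]
7. fire T1 -> [0 9 0 7]

0 9 0 7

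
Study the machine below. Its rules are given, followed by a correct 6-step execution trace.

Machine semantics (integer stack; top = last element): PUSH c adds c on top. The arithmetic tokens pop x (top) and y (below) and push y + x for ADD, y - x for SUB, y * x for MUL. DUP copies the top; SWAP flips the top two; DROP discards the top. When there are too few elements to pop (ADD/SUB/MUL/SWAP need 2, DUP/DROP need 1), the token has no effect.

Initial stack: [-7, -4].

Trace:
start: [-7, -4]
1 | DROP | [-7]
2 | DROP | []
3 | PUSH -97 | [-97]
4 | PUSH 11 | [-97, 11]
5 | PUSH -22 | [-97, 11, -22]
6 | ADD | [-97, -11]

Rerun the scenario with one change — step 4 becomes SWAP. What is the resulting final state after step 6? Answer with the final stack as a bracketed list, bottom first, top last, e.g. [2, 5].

[-119]

(re-executing from step 4 with the substitution; state before step 4: [-97])
4 | SWAP | [-97]
5 | PUSH -22 | [-97, -22]
6 | ADD | [-119]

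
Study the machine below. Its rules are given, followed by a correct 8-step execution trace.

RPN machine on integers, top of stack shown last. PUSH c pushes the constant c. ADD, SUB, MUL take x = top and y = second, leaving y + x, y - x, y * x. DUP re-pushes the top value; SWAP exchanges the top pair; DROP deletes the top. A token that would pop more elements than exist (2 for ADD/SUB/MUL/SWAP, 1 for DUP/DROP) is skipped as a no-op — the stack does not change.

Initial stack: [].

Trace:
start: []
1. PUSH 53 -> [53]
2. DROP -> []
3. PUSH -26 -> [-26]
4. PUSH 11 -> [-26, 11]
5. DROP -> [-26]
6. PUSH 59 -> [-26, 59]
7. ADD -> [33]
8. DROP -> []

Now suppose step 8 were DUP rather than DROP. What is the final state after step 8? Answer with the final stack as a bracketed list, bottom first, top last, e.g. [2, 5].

[33, 33]

(re-executing from step 8 with the substitution; state before step 8: [33])
8. DUP -> [33, 33]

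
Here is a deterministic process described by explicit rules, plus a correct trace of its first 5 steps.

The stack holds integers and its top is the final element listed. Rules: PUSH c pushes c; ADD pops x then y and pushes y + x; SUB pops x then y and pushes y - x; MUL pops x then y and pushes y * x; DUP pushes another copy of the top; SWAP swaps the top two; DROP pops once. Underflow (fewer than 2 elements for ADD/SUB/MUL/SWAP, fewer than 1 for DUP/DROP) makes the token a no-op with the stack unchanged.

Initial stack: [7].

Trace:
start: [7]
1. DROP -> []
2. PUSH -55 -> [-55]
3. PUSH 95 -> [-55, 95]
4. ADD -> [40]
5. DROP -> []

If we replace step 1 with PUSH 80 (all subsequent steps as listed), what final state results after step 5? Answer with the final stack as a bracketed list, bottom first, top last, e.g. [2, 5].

(re-executing from step 1 with the substitution; state before step 1: [7])
1. PUSH 80 -> [7, 80]
2. PUSH -55 -> [7, 80, -55]
3. PUSH 95 -> [7, 80, -55, 95]
4. ADD -> [7, 80, 40]
5. DROP -> [7, 80]

[7, 80]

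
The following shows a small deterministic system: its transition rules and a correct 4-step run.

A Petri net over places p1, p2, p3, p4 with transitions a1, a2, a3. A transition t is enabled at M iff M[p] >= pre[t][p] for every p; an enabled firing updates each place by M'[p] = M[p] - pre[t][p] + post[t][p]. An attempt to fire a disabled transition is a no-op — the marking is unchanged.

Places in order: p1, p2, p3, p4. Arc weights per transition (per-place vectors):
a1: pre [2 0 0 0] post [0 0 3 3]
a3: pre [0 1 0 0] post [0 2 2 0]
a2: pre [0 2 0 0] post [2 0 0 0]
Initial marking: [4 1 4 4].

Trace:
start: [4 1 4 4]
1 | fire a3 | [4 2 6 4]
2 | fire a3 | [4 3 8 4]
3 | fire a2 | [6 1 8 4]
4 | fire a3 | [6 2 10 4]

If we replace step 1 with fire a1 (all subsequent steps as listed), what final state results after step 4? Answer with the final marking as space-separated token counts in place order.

(re-executing from step 1 with the substitution; state before step 1: [4 1 4 4])
1 | fire a1 | [2 1 7 7]
2 | fire a3 | [2 2 9 7]
3 | fire a2 | [4 0 9 7]
4 | fire a3 | [4 0 9 7]

4 0 9 7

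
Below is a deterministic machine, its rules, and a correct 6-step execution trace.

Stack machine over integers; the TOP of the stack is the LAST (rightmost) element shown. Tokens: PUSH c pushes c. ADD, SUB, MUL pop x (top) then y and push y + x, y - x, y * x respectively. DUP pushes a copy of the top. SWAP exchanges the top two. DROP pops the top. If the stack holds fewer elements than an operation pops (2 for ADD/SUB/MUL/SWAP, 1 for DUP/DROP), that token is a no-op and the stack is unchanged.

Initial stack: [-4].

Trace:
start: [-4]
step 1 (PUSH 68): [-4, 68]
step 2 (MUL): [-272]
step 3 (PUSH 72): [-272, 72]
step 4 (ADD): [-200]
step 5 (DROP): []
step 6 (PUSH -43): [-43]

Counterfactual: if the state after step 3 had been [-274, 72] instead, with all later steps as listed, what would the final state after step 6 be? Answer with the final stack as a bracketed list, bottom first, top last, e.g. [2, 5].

[-43]

state after step 3 := [-274, 72]
step 4 (ADD): [-202]
step 5 (DROP): []
step 6 (PUSH -43): [-43]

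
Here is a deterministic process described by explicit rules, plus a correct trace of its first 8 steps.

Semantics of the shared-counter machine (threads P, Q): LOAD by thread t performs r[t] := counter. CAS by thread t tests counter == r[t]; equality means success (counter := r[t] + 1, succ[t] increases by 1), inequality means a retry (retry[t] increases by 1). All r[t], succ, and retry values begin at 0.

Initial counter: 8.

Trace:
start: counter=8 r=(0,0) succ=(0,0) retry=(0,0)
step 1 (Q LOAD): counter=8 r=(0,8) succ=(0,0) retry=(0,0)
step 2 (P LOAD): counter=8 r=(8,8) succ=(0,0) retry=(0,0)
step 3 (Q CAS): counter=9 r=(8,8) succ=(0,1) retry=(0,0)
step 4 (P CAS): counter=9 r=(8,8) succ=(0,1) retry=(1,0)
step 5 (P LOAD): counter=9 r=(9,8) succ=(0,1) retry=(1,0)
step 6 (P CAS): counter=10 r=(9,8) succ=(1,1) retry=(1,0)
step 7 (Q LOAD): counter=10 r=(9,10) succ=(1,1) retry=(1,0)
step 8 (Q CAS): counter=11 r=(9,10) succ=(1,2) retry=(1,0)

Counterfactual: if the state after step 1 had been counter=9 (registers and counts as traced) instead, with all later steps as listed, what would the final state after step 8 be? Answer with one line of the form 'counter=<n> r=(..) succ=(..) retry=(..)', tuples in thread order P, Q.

counter=12 r=(10,11) succ=(2,1) retry=(0,1)

state after step 1 := counter=9 r=(0,8) succ=(0,0) retry=(0,0)
step 2 (P LOAD): counter=9 r=(9,8) succ=(0,0) retry=(0,0)
step 3 (Q CAS): counter=9 r=(9,8) succ=(0,0) retry=(0,1)
step 4 (P CAS): counter=10 r=(9,8) succ=(1,0) retry=(0,1)
step 5 (P LOAD): counter=10 r=(10,8) succ=(1,0) retry=(0,1)
step 6 (P CAS): counter=11 r=(10,8) succ=(2,0) retry=(0,1)
step 7 (Q LOAD): counter=11 r=(10,11) succ=(2,0) retry=(0,1)
step 8 (Q CAS): counter=12 r=(10,11) succ=(2,1) retry=(0,1)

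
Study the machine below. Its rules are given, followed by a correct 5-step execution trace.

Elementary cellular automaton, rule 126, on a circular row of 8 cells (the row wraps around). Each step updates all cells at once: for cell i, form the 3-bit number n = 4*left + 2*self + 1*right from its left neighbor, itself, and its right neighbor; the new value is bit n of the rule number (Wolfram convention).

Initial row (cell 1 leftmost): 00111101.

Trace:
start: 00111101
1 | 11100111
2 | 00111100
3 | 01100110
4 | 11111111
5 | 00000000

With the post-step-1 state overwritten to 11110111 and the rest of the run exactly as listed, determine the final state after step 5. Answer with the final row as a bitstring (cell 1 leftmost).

state after step 1 := 11110111
2 | 00011100
3 | 00110110
4 | 01111111
5 | 11000001

11000001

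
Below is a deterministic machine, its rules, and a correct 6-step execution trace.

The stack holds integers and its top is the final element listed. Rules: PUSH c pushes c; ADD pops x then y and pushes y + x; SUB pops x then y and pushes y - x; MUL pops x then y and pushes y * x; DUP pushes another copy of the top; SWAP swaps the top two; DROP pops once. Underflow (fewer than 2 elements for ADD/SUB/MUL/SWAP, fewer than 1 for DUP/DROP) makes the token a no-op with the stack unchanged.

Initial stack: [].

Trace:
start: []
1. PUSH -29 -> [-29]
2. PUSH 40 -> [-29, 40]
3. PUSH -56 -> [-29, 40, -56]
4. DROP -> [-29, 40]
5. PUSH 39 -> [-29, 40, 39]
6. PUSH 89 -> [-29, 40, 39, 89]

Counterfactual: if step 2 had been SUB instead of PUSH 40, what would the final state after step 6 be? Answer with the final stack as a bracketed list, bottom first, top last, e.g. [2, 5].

(re-executing from step 2 with the substitution; state before step 2: [-29])
2. SUB -> [-29]
3. PUSH -56 -> [-29, -56]
4. DROP -> [-29]
5. PUSH 39 -> [-29, 39]
6. PUSH 89 -> [-29, 39, 89]

[-29, 39, 89]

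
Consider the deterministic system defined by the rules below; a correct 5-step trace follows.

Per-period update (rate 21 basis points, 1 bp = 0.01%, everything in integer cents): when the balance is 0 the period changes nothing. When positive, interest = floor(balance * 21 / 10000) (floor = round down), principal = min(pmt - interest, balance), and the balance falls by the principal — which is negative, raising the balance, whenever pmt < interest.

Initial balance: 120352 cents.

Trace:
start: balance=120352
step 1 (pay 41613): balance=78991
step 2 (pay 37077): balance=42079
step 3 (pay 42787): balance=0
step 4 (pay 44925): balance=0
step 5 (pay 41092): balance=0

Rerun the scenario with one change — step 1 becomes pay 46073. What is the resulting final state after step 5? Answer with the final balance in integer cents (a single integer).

0

(re-executing from step 1 with the substitution; state before step 1: balance=120352)
step 1 (pay 46073): balance=74531
step 2 (pay 37077): balance=37610
step 3 (pay 42787): balance=0
step 4 (pay 44925): balance=0
step 5 (pay 41092): balance=0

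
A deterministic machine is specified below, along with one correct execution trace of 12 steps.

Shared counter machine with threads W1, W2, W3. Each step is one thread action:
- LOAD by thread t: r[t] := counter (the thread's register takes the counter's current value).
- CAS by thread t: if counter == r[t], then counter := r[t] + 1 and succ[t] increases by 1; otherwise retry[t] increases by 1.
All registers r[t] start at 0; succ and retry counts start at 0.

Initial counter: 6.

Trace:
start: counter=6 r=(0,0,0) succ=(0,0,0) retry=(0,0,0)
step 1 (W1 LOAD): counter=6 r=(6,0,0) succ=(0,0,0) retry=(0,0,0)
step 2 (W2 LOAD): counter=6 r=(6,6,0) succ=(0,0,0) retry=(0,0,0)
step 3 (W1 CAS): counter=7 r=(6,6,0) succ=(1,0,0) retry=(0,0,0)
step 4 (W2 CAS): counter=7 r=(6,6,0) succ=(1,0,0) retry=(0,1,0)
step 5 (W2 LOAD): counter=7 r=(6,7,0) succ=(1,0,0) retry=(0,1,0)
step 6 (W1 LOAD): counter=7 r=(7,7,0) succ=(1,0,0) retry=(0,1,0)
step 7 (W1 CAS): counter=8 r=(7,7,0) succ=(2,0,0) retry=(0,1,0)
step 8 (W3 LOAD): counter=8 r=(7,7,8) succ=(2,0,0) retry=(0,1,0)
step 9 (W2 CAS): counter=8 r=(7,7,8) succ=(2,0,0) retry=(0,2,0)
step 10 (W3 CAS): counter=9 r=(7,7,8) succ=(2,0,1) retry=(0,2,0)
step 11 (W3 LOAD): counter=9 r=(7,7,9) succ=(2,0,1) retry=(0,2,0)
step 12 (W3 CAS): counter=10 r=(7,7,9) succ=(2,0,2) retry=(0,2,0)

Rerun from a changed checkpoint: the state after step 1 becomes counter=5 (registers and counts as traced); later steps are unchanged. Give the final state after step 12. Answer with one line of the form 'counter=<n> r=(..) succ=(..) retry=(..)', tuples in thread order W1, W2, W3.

counter=9 r=(6,6,8) succ=(1,1,2) retry=(1,1,0)

state after step 1 := counter=5 r=(6,0,0) succ=(0,0,0) retry=(0,0,0)
step 2 (W2 LOAD): counter=5 r=(6,5,0) succ=(0,0,0) retry=(0,0,0)
step 3 (W1 CAS): counter=5 r=(6,5,0) succ=(0,0,0) retry=(1,0,0)
step 4 (W2 CAS): counter=6 r=(6,5,0) succ=(0,1,0) retry=(1,0,0)
step 5 (W2 LOAD): counter=6 r=(6,6,0) succ=(0,1,0) retry=(1,0,0)
step 6 (W1 LOAD): counter=6 r=(6,6,0) succ=(0,1,0) retry=(1,0,0)
step 7 (W1 CAS): counter=7 r=(6,6,0) succ=(1,1,0) retry=(1,0,0)
step 8 (W3 LOAD): counter=7 r=(6,6,7) succ=(1,1,0) retry=(1,0,0)
step 9 (W2 CAS): counter=7 r=(6,6,7) succ=(1,1,0) retry=(1,1,0)
step 10 (W3 CAS): counter=8 r=(6,6,7) succ=(1,1,1) retry=(1,1,0)
step 11 (W3 LOAD): counter=8 r=(6,6,8) succ=(1,1,1) retry=(1,1,0)
step 12 (W3 CAS): counter=9 r=(6,6,8) succ=(1,1,2) retry=(1,1,0)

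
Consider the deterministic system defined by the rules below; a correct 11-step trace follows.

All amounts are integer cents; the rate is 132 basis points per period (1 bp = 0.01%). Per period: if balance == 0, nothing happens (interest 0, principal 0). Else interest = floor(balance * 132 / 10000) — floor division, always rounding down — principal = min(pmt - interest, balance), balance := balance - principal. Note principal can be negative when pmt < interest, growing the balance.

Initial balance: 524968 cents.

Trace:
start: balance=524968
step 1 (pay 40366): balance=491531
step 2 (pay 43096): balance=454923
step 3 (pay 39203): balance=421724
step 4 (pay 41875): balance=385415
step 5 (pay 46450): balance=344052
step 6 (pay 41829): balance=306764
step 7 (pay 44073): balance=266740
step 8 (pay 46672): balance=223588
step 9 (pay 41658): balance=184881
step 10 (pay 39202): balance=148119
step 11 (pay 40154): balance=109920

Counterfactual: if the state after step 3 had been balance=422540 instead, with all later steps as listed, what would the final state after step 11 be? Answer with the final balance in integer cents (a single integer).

110826

state after step 3 := balance=422540
step 4 (pay 41875): balance=386242
step 5 (pay 46450): balance=344890
step 6 (pay 41829): balance=307613
step 7 (pay 44073): balance=267600
step 8 (pay 46672): balance=224460
step 9 (pay 41658): balance=185764
step 10 (pay 39202): balance=149014
step 11 (pay 40154): balance=110826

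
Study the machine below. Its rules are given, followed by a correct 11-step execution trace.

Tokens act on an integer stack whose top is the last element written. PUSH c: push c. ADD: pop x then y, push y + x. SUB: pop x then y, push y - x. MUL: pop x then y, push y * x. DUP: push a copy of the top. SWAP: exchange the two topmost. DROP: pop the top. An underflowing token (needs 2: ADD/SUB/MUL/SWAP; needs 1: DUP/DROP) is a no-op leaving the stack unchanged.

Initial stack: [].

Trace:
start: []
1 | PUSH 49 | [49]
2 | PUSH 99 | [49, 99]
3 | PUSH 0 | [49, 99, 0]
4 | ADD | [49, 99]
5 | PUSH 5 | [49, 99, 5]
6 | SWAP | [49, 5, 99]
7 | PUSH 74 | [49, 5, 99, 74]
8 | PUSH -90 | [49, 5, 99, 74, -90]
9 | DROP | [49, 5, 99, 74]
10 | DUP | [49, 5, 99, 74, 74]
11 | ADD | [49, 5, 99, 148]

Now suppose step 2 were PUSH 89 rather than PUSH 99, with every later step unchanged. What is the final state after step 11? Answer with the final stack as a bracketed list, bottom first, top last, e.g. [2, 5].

[49, 5, 89, 148]

(re-executing from step 2 with the substitution; state before step 2: [49])
2 | PUSH 89 | [49, 89]
3 | PUSH 0 | [49, 89, 0]
4 | ADD | [49, 89]
5 | PUSH 5 | [49, 89, 5]
6 | SWAP | [49, 5, 89]
7 | PUSH 74 | [49, 5, 89, 74]
8 | PUSH -90 | [49, 5, 89, 74, -90]
9 | DROP | [49, 5, 89, 74]
10 | DUP | [49, 5, 89, 74, 74]
11 | ADD | [49, 5, 89, 148]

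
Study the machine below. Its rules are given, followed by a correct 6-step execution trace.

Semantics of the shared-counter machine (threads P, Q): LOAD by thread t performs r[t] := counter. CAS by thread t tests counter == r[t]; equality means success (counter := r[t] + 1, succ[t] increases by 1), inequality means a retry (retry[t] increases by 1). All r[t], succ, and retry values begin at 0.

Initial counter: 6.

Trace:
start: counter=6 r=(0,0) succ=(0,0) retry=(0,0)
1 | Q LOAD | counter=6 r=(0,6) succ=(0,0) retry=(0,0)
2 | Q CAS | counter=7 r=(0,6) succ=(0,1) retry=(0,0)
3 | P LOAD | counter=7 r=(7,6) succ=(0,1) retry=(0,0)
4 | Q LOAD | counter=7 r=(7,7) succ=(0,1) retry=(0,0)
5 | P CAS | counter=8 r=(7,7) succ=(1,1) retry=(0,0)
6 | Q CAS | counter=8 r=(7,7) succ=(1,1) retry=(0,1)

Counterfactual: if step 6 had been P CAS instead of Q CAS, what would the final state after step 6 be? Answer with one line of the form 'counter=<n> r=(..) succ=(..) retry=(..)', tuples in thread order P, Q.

(re-executing from step 6 with the substitution; state before step 6: counter=8 r=(7,7) succ=(1,1) retry=(0,0))
6 | P CAS | counter=8 r=(7,7) succ=(1,1) retry=(1,0)

counter=8 r=(7,7) succ=(1,1) retry=(1,0)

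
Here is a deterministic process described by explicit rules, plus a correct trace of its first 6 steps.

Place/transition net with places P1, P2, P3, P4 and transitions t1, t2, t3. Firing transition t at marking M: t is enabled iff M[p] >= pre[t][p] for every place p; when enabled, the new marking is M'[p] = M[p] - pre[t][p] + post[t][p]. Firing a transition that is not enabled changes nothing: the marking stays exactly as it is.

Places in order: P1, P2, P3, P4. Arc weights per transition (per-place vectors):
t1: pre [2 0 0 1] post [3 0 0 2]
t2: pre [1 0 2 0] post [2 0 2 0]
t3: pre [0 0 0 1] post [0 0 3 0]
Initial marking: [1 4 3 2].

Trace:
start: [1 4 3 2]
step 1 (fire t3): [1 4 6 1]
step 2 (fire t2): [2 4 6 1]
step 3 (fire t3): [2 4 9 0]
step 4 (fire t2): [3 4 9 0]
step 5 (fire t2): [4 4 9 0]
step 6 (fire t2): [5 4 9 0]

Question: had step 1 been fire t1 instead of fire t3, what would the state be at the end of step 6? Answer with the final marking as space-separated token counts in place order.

5 4 6 1

(re-executing from step 1 with the substitution; state before step 1: [1 4 3 2])
step 1 (fire t1): [1 4 3 2]
step 2 (fire t2): [2 4 3 2]
step 3 (fire t3): [2 4 6 1]
step 4 (fire t2): [3 4 6 1]
step 5 (fire t2): [4 4 6 1]
step 6 (fire t2): [5 4 6 1]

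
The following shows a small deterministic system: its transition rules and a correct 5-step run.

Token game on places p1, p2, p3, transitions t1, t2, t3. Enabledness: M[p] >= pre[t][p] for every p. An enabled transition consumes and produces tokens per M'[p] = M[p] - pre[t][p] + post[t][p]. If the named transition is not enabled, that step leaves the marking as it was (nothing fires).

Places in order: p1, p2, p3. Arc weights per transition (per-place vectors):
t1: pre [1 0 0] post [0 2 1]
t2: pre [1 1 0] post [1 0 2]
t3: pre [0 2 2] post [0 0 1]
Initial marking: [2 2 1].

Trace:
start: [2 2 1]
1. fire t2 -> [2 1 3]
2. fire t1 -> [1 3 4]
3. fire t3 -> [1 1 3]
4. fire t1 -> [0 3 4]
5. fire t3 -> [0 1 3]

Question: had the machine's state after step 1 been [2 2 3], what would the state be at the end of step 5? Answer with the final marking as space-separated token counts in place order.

0 2 3

state after step 1 := [2 2 3]
2. fire t1 -> [1 4 4]
3. fire t3 -> [1 2 3]
4. fire t1 -> [0 4 4]
5. fire t3 -> [0 2 3]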